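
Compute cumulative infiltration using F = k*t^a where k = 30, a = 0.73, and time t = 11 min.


F = k * t^a = 30 * 11^0.73
F = 30 * 5.757271

172.7181 mm


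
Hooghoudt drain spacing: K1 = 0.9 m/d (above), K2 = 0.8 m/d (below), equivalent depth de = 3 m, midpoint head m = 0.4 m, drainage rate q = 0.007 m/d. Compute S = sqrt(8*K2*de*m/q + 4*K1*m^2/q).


S^2 = 8*K2*de*m/q + 4*K1*m^2/q
S^2 = 8*0.8*3*0.4/0.007 + 4*0.9*0.4^2/0.007
S = sqrt(1179.4286)

34.3428 m


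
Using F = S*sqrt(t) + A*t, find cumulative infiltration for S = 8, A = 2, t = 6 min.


F = S*sqrt(t) + A*t
F = 8*sqrt(6) + 2*6
F = 8*2.449490 + 12

31.5959 mm


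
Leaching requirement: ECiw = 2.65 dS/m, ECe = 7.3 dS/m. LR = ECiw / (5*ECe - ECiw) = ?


LR = ECiw / (5*ECe - ECiw)
LR = 2.65 / (5*7.3 - 2.65)
LR = 2.65 / 33.8500

0.0783


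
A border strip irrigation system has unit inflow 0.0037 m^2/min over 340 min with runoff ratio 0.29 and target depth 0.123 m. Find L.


L = q*t/((1+r)*Z)
L = 0.0037*340/((1+0.29)*0.123)
L = 1.258/0.15867

7.9284 m


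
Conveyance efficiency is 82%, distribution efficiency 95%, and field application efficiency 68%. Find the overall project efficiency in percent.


Ec = 0.82, Eb = 0.95, Ea = 0.68
E = 0.82 * 0.95 * 0.68 * 100 = 52.9720%

52.9720 %


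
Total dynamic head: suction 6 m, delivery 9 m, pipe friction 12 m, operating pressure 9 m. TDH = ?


TDH = Hs + Hd + hf + Hp = 6 + 9 + 12 + 9 = 36

36 m


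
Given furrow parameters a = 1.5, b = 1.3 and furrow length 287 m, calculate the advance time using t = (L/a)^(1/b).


t = (L/a)^(1/b)
t = (287/1.5)^(1/1.3)
t = 191.333333^(1/1.3)

56.9146 min


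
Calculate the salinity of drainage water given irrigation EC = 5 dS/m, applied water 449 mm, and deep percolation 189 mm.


EC_dw = EC_iw * D_iw / D_dw
EC_dw = 5 * 449 / 189
EC_dw = 2245 / 189

11.8783 dS/m


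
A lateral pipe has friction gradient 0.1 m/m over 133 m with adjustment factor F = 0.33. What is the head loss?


hf = J * L * F = 0.1 * 133 * 0.33 = 4.3890 m

4.3890 m


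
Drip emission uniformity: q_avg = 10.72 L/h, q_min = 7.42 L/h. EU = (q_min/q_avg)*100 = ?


EU = (q_min/q_avg)*100 = (7.42/10.72)*100 = 69.2164%

69.2164 %


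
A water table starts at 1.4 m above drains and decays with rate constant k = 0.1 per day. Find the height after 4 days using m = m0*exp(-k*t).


m = m0 * exp(-k*t)
m = 1.4 * exp(-0.1 * 4)
m = 1.4 * exp(-0.4000)

0.9384 m


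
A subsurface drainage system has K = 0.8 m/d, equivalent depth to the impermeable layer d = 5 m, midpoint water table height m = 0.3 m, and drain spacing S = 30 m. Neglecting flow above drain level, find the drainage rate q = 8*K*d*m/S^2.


q = 8*K*d*m/S^2
q = 8*0.8*5*0.3/30^2
q = 9.6000 / 900

0.0107 m/d


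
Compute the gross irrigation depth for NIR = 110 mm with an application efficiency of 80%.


Ea = 80% = 0.8
GID = NIR / Ea = 110 / 0.8 = 137.5000 mm

137.5000 mm


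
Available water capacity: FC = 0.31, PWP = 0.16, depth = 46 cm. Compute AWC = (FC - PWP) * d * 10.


AWC = (FC - PWP) * d * 10
AWC = (0.31 - 0.16) * 46 * 10
AWC = 0.1500 * 46 * 10

69.0000 mm


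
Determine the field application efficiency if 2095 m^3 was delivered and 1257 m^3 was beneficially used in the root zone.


Ea = V_root / V_field * 100 = 1257 / 2095 * 100 = 60.0000%

60.0000 %


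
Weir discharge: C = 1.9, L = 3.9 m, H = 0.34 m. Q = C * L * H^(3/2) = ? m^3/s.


Q = C * L * H^(3/2) = 1.9 * 3.9 * 0.34^1.5 = 1.9 * 3.9 * 0.198252

1.4690 m^3/s


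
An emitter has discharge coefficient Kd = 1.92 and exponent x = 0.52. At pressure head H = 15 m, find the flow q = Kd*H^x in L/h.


q = Kd * H^x = 1.92 * 15^0.52 = 1.92 * 4.088533

7.8500 L/h


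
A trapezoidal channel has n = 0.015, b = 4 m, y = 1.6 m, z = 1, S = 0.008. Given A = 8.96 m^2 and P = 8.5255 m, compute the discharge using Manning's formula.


R = A/P = 8.96/8.5255 = 1.050965
Q = (1/0.015) * 8.96 * 1.050965^(2/3) * 0.008^0.5

55.2273 m^3/s


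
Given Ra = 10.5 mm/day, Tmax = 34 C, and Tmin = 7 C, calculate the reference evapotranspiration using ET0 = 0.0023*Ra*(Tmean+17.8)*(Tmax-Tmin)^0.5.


Tmean = (Tmax + Tmin)/2 = (34 + 7)/2 = 20.5
ET0 = 0.0023 * 10.5 * (20.5 + 17.8) * sqrt(34 - 7)
ET0 = 0.0023 * 10.5 * 38.3 * 5.196152

4.8062 mm/day


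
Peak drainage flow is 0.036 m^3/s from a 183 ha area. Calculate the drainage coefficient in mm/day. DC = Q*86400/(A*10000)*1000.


DC = Q * 86400 / (A * 10000) * 1000
DC = 0.036 * 86400 / (183 * 10000) * 1000
DC = 3110400.0000 / 1830000

1.6997 mm/day


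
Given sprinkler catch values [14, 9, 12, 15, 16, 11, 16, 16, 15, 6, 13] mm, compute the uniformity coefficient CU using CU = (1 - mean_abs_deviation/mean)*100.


mean = 13.000000 mm
MAD = 2.545455 mm
CU = (1 - 2.545455/13.000000)*100

80.4196 %


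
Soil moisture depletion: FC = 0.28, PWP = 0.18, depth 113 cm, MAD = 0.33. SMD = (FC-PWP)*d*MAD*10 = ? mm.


SMD = (FC - PWP) * d * MAD * 10
SMD = (0.28 - 0.18) * 113 * 0.33 * 10
SMD = 0.1000 * 113 * 0.33 * 10

37.2900 mm


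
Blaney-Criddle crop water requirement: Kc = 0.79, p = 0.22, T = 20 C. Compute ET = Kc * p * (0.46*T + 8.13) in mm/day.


ET = Kc * p * (0.46*T + 8.13)
ET = 0.79 * 0.22 * (0.46*20 + 8.13)
ET = 0.79 * 0.22 * 17.3300

3.0120 mm/day


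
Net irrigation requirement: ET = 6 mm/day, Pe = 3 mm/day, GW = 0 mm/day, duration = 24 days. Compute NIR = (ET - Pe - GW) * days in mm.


Daily deficit = ET - Pe - GW = 6 - 3 - 0 = 3 mm/day
NIR = 3 * 24 = 72 mm

72.0000 mm


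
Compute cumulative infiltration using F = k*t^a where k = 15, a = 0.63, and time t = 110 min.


F = k * t^a = 15 * 110^0.63
F = 15 * 19.323126

289.8469 mm


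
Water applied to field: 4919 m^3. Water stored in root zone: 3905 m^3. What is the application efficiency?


Ea = V_root / V_field * 100 = 3905 / 4919 * 100 = 79.3861%

79.3861 %


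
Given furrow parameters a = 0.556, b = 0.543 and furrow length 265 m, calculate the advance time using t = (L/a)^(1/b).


t = (L/a)^(1/b)
t = (265/0.556)^(1/0.543)
t = 476.618705^(1/0.543)

85541.1541 min


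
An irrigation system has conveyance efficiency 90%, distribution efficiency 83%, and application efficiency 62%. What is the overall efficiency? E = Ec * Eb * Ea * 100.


Ec = 0.9, Eb = 0.83, Ea = 0.62
E = 0.9 * 0.83 * 0.62 * 100 = 46.3140%

46.3140 %


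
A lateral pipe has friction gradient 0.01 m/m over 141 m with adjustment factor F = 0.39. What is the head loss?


hf = J * L * F = 0.01 * 141 * 0.39 = 0.5499 m

0.5499 m


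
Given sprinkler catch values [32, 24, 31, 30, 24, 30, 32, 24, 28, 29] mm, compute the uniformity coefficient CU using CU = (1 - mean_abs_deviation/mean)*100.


mean = 28.400000 mm
MAD = 2.720000 mm
CU = (1 - 2.720000/28.400000)*100

90.4225 %


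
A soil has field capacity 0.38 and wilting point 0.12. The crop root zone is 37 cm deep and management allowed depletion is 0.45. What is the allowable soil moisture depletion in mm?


SMD = (FC - PWP) * d * MAD * 10
SMD = (0.38 - 0.12) * 37 * 0.45 * 10
SMD = 0.2600 * 37 * 0.45 * 10

43.2900 mm


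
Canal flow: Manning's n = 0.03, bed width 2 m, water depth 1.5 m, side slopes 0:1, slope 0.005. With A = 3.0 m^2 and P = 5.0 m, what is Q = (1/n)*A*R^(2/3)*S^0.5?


R = A/P = 3.0/5.0 = 0.600000
Q = (1/0.03) * 3.0 * 0.600000^(2/3) * 0.005^0.5

5.0302 m^3/s


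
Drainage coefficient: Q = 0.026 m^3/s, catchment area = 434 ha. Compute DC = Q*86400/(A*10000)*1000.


DC = Q * 86400 / (A * 10000) * 1000
DC = 0.026 * 86400 / (434 * 10000) * 1000
DC = 2246400.0000 / 4340000

0.5176 mm/day


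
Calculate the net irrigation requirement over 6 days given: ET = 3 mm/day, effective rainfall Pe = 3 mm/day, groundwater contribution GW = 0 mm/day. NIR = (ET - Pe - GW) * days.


Daily deficit = ET - Pe - GW = 3 - 3 - 0 = 0 mm/day
NIR = 0 * 6 = 0 mm

0 mm


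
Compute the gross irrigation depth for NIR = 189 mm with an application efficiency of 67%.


Ea = 67% = 0.67
GID = NIR / Ea = 189 / 0.67 = 282.0896 mm

282.0896 mm


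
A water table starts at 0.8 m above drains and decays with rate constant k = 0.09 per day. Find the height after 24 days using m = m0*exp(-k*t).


m = m0 * exp(-k*t)
m = 0.8 * exp(-0.09 * 24)
m = 0.8 * exp(-2.1600)

0.0923 m


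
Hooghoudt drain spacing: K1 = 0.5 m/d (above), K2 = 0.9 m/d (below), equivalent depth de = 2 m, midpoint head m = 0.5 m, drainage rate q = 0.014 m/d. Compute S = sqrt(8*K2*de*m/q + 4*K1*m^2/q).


S^2 = 8*K2*de*m/q + 4*K1*m^2/q
S^2 = 8*0.9*2*0.5/0.014 + 4*0.5*0.5^2/0.014
S = sqrt(550.0000)

23.4521 m


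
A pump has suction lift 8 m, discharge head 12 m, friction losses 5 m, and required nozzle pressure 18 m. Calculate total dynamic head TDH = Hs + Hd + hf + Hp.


TDH = Hs + Hd + hf + Hp = 8 + 12 + 5 + 18 = 43

43 m


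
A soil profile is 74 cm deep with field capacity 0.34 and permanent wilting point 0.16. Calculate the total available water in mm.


AWC = (FC - PWP) * d * 10
AWC = (0.34 - 0.16) * 74 * 10
AWC = 0.1800 * 74 * 10

133.2000 mm


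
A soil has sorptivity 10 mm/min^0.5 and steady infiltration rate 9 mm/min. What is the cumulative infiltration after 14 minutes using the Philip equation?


F = S*sqrt(t) + A*t
F = 10*sqrt(14) + 9*14
F = 10*3.741657 + 126

163.4166 mm


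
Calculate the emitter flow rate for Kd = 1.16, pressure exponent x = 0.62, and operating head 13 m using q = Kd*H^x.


q = Kd * H^x = 1.16 * 13^0.62 = 1.16 * 4.905066

5.6899 L/h


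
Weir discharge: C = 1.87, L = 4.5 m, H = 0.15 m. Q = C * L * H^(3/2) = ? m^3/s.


Q = C * L * H^(3/2) = 1.87 * 4.5 * 0.15^1.5 = 1.87 * 4.5 * 0.058095

0.4889 m^3/s


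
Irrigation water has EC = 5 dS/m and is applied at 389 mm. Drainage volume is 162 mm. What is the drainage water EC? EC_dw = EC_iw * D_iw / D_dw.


EC_dw = EC_iw * D_iw / D_dw
EC_dw = 5 * 389 / 162
EC_dw = 1945 / 162

12.0062 dS/m


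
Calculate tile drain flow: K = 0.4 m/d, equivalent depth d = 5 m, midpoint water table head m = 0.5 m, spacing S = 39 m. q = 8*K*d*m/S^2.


q = 8*K*d*m/S^2
q = 8*0.4*5*0.5/39^2
q = 8.0000 / 1521

0.0053 m/d


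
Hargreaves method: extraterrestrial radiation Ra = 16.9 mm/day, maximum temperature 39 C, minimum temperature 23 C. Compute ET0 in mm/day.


Tmean = (Tmax + Tmin)/2 = (39 + 23)/2 = 31.0
ET0 = 0.0023 * 16.9 * (31.0 + 17.8) * sqrt(39 - 23)
ET0 = 0.0023 * 16.9 * 48.8 * 4.000000

7.5874 mm/day


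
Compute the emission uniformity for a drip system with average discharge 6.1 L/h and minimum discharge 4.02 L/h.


EU = (q_min/q_avg)*100 = (4.02/6.1)*100 = 65.9016%

65.9016 %


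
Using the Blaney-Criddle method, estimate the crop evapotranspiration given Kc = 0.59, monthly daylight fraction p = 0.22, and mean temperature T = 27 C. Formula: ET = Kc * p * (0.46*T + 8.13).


ET = Kc * p * (0.46*T + 8.13)
ET = 0.59 * 0.22 * (0.46*27 + 8.13)
ET = 0.59 * 0.22 * 20.5500

2.6674 mm/day


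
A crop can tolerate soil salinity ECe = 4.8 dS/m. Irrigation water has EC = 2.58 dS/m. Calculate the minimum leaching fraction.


LR = ECiw / (5*ECe - ECiw)
LR = 2.58 / (5*4.8 - 2.58)
LR = 2.58 / 21.4200

0.1204


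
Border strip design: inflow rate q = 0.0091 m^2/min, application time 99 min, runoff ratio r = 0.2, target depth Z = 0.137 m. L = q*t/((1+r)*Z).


L = q*t/((1+r)*Z)
L = 0.0091*99/((1+0.2)*0.137)
L = 0.9009/0.1644

5.4799 m


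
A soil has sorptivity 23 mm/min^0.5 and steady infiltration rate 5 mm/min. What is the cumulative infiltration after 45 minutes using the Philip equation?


F = S*sqrt(t) + A*t
F = 23*sqrt(45) + 5*45
F = 23*6.708204 + 225

379.2887 mm


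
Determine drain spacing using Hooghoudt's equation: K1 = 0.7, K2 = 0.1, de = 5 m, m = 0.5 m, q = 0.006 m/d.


S^2 = 8*K2*de*m/q + 4*K1*m^2/q
S^2 = 8*0.1*5*0.5/0.006 + 4*0.7*0.5^2/0.006
S = sqrt(450.0000)

21.2132 m


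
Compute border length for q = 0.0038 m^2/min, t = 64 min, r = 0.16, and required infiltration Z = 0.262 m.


L = q*t/((1+r)*Z)
L = 0.0038*64/((1+0.16)*0.262)
L = 0.2432/0.30392

0.8002 m


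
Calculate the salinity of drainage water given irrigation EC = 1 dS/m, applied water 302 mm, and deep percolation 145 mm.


EC_dw = EC_iw * D_iw / D_dw
EC_dw = 1 * 302 / 145
EC_dw = 302 / 145

2.0828 dS/m


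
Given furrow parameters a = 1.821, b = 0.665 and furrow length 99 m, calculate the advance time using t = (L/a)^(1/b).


t = (L/a)^(1/b)
t = (99/1.821)^(1/0.665)
t = 54.365733^(1/0.665)

406.9225 min


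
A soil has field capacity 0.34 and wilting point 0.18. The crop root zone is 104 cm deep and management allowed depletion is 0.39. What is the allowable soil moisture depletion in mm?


SMD = (FC - PWP) * d * MAD * 10
SMD = (0.34 - 0.18) * 104 * 0.39 * 10
SMD = 0.1600 * 104 * 0.39 * 10

64.8960 mm


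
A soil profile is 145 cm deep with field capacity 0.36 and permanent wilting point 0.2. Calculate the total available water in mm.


AWC = (FC - PWP) * d * 10
AWC = (0.36 - 0.2) * 145 * 10
AWC = 0.1600 * 145 * 10

232.0000 mm


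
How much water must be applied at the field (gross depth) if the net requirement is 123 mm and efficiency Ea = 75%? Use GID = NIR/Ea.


Ea = 75% = 0.75
GID = NIR / Ea = 123 / 0.75 = 164.0000 mm

164.0000 mm


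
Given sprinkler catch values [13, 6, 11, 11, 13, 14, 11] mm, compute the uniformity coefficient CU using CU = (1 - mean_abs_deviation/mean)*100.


mean = 11.285714 mm
MAD = 1.755102 mm
CU = (1 - 1.755102/11.285714)*100

84.4485 %


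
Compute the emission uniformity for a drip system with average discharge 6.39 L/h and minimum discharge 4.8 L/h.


EU = (q_min/q_avg)*100 = (4.8/6.39)*100 = 75.1174%

75.1174 %


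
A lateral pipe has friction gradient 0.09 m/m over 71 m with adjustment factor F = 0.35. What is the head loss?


hf = J * L * F = 0.09 * 71 * 0.35 = 2.2365 m

2.2365 m


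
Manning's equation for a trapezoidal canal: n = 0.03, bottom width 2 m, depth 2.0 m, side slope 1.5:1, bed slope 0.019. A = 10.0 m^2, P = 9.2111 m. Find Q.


R = A/P = 10.0/9.2111 = 1.085647
Q = (1/0.03) * 10.0 * 1.085647^(2/3) * 0.019^0.5

48.5342 m^3/s


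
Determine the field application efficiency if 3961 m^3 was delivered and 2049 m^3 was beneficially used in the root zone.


Ea = V_root / V_field * 100 = 2049 / 3961 * 100 = 51.7294%

51.7294 %


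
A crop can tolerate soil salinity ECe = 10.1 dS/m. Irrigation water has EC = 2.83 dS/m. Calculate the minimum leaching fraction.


LR = ECiw / (5*ECe - ECiw)
LR = 2.83 / (5*10.1 - 2.83)
LR = 2.83 / 47.6700

0.0594


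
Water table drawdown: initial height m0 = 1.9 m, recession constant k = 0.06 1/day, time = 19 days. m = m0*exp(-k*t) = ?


m = m0 * exp(-k*t)
m = 1.9 * exp(-0.06 * 19)
m = 1.9 * exp(-1.1400)

0.6077 m


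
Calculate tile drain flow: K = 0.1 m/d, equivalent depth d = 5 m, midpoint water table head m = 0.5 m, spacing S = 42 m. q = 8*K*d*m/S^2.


q = 8*K*d*m/S^2
q = 8*0.1*5*0.5/42^2
q = 2.0000 / 1764

0.0011 m/d


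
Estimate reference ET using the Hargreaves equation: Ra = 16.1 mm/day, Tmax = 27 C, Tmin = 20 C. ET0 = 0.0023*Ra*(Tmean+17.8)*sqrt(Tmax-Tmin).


Tmean = (Tmax + Tmin)/2 = (27 + 20)/2 = 23.5
ET0 = 0.0023 * 16.1 * (23.5 + 17.8) * sqrt(27 - 20)
ET0 = 0.0023 * 16.1 * 41.3 * 2.645751

4.0463 mm/day


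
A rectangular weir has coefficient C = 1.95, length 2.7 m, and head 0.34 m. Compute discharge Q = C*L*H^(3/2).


Q = C * L * H^(3/2) = 1.95 * 2.7 * 0.34^1.5 = 1.95 * 2.7 * 0.198252

1.0438 m^3/s


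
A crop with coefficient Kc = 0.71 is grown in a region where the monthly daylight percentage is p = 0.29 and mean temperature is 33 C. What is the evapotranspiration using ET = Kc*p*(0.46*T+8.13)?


ET = Kc * p * (0.46*T + 8.13)
ET = 0.71 * 0.29 * (0.46*33 + 8.13)
ET = 0.71 * 0.29 * 23.3100

4.7995 mm/day


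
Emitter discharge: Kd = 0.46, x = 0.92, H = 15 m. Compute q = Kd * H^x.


q = Kd * H^x = 0.46 * 15^0.92 = 0.46 * 12.078248

5.5560 L/h


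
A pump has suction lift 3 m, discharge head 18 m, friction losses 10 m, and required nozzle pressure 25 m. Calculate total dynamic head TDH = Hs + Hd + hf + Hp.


TDH = Hs + Hd + hf + Hp = 3 + 18 + 10 + 25 = 56

56 m


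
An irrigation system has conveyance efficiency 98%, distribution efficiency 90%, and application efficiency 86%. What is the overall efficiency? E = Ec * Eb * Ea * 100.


Ec = 0.98, Eb = 0.9, Ea = 0.86
E = 0.98 * 0.9 * 0.86 * 100 = 75.8520%

75.8520 %


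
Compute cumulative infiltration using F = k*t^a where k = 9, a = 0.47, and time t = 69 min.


F = k * t^a = 9 * 69^0.47
F = 9 * 7.315754

65.8418 mm


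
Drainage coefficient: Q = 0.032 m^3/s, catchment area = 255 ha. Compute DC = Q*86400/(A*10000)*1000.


DC = Q * 86400 / (A * 10000) * 1000
DC = 0.032 * 86400 / (255 * 10000) * 1000
DC = 2764800.0000 / 2550000

1.0842 mm/day


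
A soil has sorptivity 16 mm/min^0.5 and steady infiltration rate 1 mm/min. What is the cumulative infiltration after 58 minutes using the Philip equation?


F = S*sqrt(t) + A*t
F = 16*sqrt(58) + 1*58
F = 16*7.615773 + 58

179.8524 mm


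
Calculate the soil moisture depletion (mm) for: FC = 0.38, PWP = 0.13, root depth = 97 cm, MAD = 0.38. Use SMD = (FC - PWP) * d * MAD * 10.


SMD = (FC - PWP) * d * MAD * 10
SMD = (0.38 - 0.13) * 97 * 0.38 * 10
SMD = 0.2500 * 97 * 0.38 * 10

92.1500 mm


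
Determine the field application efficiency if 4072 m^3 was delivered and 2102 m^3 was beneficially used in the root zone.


Ea = V_root / V_field * 100 = 2102 / 4072 * 100 = 51.6208%

51.6208 %


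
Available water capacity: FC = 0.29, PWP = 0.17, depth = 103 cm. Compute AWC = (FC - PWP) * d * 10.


AWC = (FC - PWP) * d * 10
AWC = (0.29 - 0.17) * 103 * 10
AWC = 0.1200 * 103 * 10

123.6000 mm


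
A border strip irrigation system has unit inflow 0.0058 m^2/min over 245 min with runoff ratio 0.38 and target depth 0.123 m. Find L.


L = q*t/((1+r)*Z)
L = 0.0058*245/((1+0.38)*0.123)
L = 1.421/0.16974

8.3716 m


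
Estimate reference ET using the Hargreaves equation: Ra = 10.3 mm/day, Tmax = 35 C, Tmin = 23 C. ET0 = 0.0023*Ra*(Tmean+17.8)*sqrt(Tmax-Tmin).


Tmean = (Tmax + Tmin)/2 = (35 + 23)/2 = 29.0
ET0 = 0.0023 * 10.3 * (29.0 + 17.8) * sqrt(35 - 23)
ET0 = 0.0023 * 10.3 * 46.8 * 3.464102

3.8406 mm/day


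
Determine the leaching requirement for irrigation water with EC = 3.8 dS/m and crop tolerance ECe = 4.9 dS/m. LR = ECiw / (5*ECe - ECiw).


LR = ECiw / (5*ECe - ECiw)
LR = 3.8 / (5*4.9 - 3.8)
LR = 3.8 / 20.7000

0.1836


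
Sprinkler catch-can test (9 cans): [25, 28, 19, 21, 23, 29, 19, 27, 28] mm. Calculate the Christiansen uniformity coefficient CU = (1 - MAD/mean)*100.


mean = 24.333333 mm
MAD = 3.407407 mm
CU = (1 - 3.407407/24.333333)*100

85.9970 %


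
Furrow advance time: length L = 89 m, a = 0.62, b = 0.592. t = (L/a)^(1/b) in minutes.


t = (L/a)^(1/b)
t = (89/0.62)^(1/0.592)
t = 143.548387^(1/0.592)

4401.2723 min


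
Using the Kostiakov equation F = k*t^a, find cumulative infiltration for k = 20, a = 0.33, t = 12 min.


F = k * t^a = 20 * 12^0.33
F = 20 * 2.270543

45.4109 mm


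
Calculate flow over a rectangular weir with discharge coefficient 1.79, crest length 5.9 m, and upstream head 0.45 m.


Q = C * L * H^(3/2) = 1.79 * 5.9 * 0.45^1.5 = 1.79 * 5.9 * 0.301869

3.1880 m^3/s


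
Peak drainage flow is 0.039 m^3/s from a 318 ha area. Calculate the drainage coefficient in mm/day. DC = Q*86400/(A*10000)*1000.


DC = Q * 86400 / (A * 10000) * 1000
DC = 0.039 * 86400 / (318 * 10000) * 1000
DC = 3369600.0000 / 3180000

1.0596 mm/day


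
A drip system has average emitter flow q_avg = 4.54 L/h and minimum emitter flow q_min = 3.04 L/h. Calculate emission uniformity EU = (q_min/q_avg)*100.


EU = (q_min/q_avg)*100 = (3.04/4.54)*100 = 66.9604%

66.9604 %


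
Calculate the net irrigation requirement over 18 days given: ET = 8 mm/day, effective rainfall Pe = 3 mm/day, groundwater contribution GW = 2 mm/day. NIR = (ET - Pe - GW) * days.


Daily deficit = ET - Pe - GW = 8 - 3 - 2 = 3 mm/day
NIR = 3 * 18 = 54 mm

54.0000 mm


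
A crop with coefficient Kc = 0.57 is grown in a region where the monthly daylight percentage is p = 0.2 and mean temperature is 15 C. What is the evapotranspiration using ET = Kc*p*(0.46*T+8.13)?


ET = Kc * p * (0.46*T + 8.13)
ET = 0.57 * 0.2 * (0.46*15 + 8.13)
ET = 0.57 * 0.2 * 15.0300

1.7134 mm/day


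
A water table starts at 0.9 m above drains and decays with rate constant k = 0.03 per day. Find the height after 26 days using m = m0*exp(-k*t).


m = m0 * exp(-k*t)
m = 0.9 * exp(-0.03 * 26)
m = 0.9 * exp(-0.7800)

0.4126 m


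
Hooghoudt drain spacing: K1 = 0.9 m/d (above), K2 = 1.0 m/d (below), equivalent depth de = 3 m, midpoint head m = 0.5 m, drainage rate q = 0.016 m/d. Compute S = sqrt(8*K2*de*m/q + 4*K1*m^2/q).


S^2 = 8*K2*de*m/q + 4*K1*m^2/q
S^2 = 8*1.0*3*0.5/0.016 + 4*0.9*0.5^2/0.016
S = sqrt(806.2500)

28.3945 m


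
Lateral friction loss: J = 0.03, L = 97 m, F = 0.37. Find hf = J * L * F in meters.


hf = J * L * F = 0.03 * 97 * 0.37 = 1.0767 m

1.0767 m


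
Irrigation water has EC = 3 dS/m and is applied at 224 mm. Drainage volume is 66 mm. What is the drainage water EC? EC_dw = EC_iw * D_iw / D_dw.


EC_dw = EC_iw * D_iw / D_dw
EC_dw = 3 * 224 / 66
EC_dw = 672 / 66

10.1818 dS/m


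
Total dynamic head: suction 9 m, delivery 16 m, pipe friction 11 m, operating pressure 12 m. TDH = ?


TDH = Hs + Hd + hf + Hp = 9 + 16 + 11 + 12 = 48

48 m


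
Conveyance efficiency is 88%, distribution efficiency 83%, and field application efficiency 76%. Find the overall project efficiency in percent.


Ec = 0.88, Eb = 0.83, Ea = 0.76
E = 0.88 * 0.83 * 0.76 * 100 = 55.5104%

55.5104 %


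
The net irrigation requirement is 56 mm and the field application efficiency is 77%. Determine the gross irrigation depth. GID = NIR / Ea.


Ea = 77% = 0.77
GID = NIR / Ea = 56 / 0.77 = 72.7273 mm

72.7273 mm


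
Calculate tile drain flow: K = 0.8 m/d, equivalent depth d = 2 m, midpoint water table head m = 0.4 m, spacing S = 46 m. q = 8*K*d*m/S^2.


q = 8*K*d*m/S^2
q = 8*0.8*2*0.4/46^2
q = 5.1200 / 2116

0.0024 m/d


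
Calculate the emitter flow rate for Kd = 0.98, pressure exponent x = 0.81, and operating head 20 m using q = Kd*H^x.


q = Kd * H^x = 0.98 * 20^0.81 = 0.98 * 11.319684

11.0933 L/h


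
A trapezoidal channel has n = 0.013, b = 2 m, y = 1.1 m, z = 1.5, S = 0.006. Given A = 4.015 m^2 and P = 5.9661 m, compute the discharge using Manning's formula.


R = A/P = 4.015/5.9661 = 0.672969
Q = (1/0.013) * 4.015 * 0.672969^(2/3) * 0.006^0.5

18.3716 m^3/s


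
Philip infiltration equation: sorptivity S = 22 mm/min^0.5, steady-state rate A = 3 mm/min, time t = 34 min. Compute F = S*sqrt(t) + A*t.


F = S*sqrt(t) + A*t
F = 22*sqrt(34) + 3*34
F = 22*5.830952 + 102

230.2809 mm


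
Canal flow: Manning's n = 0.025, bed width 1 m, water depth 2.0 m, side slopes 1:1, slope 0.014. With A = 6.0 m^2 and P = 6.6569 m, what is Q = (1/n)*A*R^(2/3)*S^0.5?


R = A/P = 6.0/6.6569 = 0.901320
Q = (1/0.025) * 6.0 * 0.901320^(2/3) * 0.014^0.5

26.4969 m^3/s


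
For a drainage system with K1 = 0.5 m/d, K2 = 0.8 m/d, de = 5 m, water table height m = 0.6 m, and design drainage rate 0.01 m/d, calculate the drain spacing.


S^2 = 8*K2*de*m/q + 4*K1*m^2/q
S^2 = 8*0.8*5*0.6/0.01 + 4*0.5*0.6^2/0.01
S = sqrt(1992.0000)

44.6318 m


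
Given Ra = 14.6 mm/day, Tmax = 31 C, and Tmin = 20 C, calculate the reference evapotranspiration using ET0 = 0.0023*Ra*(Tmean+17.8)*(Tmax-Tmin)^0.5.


Tmean = (Tmax + Tmin)/2 = (31 + 20)/2 = 25.5
ET0 = 0.0023 * 14.6 * (25.5 + 17.8) * sqrt(31 - 20)
ET0 = 0.0023 * 14.6 * 43.3 * 3.316625

4.8224 mm/day


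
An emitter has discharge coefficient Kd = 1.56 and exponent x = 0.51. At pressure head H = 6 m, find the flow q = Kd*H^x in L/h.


q = Kd * H^x = 1.56 * 6^0.51 = 1.56 * 2.493774

3.8903 L/h


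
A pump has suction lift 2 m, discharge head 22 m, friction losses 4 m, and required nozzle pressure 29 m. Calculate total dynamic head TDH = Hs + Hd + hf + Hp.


TDH = Hs + Hd + hf + Hp = 2 + 22 + 4 + 29 = 57

57 m


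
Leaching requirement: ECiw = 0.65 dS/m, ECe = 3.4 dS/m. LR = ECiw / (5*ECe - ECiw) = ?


LR = ECiw / (5*ECe - ECiw)
LR = 0.65 / (5*3.4 - 0.65)
LR = 0.65 / 16.3500

0.0398


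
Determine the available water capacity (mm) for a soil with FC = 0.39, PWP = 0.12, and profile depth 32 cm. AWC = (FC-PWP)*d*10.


AWC = (FC - PWP) * d * 10
AWC = (0.39 - 0.12) * 32 * 10
AWC = 0.2700 * 32 * 10

86.4000 mm


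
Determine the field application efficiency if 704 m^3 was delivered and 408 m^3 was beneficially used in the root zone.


Ea = V_root / V_field * 100 = 408 / 704 * 100 = 57.9545%

57.9545 %


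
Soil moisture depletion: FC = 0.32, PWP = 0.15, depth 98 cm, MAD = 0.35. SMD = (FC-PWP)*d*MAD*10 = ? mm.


SMD = (FC - PWP) * d * MAD * 10
SMD = (0.32 - 0.15) * 98 * 0.35 * 10
SMD = 0.1700 * 98 * 0.35 * 10

58.3100 mm


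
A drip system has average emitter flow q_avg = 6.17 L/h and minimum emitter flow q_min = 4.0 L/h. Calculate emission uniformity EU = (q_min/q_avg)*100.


EU = (q_min/q_avg)*100 = (4.0/6.17)*100 = 64.8298%

64.8298 %


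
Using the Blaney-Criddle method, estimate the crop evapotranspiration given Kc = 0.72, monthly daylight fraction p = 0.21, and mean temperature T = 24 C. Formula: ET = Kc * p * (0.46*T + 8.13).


ET = Kc * p * (0.46*T + 8.13)
ET = 0.72 * 0.21 * (0.46*24 + 8.13)
ET = 0.72 * 0.21 * 19.1700

2.8985 mm/day


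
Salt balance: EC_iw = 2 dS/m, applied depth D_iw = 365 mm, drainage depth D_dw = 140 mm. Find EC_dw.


EC_dw = EC_iw * D_iw / D_dw
EC_dw = 2 * 365 / 140
EC_dw = 730 / 140

5.2143 dS/m


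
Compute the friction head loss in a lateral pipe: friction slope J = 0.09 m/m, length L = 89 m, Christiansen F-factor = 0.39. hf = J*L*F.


hf = J * L * F = 0.09 * 89 * 0.39 = 3.1239 m

3.1239 m


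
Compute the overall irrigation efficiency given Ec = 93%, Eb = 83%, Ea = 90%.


Ec = 0.93, Eb = 0.83, Ea = 0.9
E = 0.93 * 0.83 * 0.9 * 100 = 69.4710%

69.4710 %


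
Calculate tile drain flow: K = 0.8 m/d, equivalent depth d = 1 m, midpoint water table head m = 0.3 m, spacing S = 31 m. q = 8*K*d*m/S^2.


q = 8*K*d*m/S^2
q = 8*0.8*1*0.3/31^2
q = 1.9200 / 961

0.0020 m/d


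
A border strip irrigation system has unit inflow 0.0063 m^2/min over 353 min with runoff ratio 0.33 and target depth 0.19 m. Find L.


L = q*t/((1+r)*Z)
L = 0.0063*353/((1+0.33)*0.19)
L = 2.2239/0.2527

8.8006 m


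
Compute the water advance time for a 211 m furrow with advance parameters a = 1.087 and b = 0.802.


t = (L/a)^(1/b)
t = (211/1.087)^(1/0.802)
t = 194.112236^(1/0.802)

712.7444 min


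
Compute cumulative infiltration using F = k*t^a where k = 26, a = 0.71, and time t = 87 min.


F = k * t^a = 26 * 87^0.71
F = 26 * 23.826413

619.4867 mm


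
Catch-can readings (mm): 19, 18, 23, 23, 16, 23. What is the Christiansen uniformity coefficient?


mean = 20.333333 mm
MAD = 2.666667 mm
CU = (1 - 2.666667/20.333333)*100

86.8852 %


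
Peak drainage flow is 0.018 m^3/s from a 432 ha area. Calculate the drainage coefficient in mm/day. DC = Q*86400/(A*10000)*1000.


DC = Q * 86400 / (A * 10000) * 1000
DC = 0.018 * 86400 / (432 * 10000) * 1000
DC = 1555200.0000 / 4320000

0.3600 mm/day


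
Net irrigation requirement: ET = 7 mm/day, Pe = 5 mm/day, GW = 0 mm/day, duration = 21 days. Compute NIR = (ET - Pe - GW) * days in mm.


Daily deficit = ET - Pe - GW = 7 - 5 - 0 = 2 mm/day
NIR = 2 * 21 = 42 mm

42.0000 mm


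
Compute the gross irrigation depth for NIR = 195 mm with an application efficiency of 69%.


Ea = 69% = 0.69
GID = NIR / Ea = 195 / 0.69 = 282.6087 mm

282.6087 mm


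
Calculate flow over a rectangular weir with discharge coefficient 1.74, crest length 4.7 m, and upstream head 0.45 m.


Q = C * L * H^(3/2) = 1.74 * 4.7 * 0.45^1.5 = 1.74 * 4.7 * 0.301869

2.4687 m^3/s


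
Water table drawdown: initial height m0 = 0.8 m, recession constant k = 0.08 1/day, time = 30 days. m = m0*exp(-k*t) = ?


m = m0 * exp(-k*t)
m = 0.8 * exp(-0.08 * 30)
m = 0.8 * exp(-2.4000)

0.0726 m


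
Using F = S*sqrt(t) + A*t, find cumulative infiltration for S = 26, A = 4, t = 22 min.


F = S*sqrt(t) + A*t
F = 26*sqrt(22) + 4*22
F = 26*4.690416 + 88

209.9508 mm


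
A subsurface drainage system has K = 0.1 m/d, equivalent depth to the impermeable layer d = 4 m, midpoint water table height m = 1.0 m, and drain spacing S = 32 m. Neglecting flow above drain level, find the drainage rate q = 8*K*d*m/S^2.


q = 8*K*d*m/S^2
q = 8*0.1*4*1.0/32^2
q = 3.2000 / 1024

0.0031 m/d


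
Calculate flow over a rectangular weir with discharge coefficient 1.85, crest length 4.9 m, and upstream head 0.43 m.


Q = C * L * H^(3/2) = 1.85 * 4.9 * 0.43^1.5 = 1.85 * 4.9 * 0.281970

2.5561 m^3/s


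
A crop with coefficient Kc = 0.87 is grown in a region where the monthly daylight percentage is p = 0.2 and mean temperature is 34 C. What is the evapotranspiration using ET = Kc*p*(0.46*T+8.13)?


ET = Kc * p * (0.46*T + 8.13)
ET = 0.87 * 0.2 * (0.46*34 + 8.13)
ET = 0.87 * 0.2 * 23.7700

4.1360 mm/day


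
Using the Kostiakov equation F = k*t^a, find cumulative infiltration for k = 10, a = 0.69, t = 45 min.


F = k * t^a = 10 * 45^0.69
F = 10 * 13.826639

138.2664 mm


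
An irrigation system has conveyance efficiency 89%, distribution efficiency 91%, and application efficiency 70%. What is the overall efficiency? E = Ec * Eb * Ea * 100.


Ec = 0.89, Eb = 0.91, Ea = 0.7
E = 0.89 * 0.91 * 0.7 * 100 = 56.6930%

56.6930 %


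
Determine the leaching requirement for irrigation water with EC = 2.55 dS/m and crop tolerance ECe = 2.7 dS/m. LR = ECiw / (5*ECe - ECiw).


LR = ECiw / (5*ECe - ECiw)
LR = 2.55 / (5*2.7 - 2.55)
LR = 2.55 / 10.9500

0.2329


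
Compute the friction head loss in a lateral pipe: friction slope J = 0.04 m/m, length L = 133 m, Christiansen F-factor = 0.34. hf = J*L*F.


hf = J * L * F = 0.04 * 133 * 0.34 = 1.8088 m

1.8088 m


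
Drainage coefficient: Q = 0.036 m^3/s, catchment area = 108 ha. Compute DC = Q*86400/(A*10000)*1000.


DC = Q * 86400 / (A * 10000) * 1000
DC = 0.036 * 86400 / (108 * 10000) * 1000
DC = 3110400.0000 / 1080000

2.8800 mm/day


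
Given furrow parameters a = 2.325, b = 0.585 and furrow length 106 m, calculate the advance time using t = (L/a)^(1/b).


t = (L/a)^(1/b)
t = (106/2.325)^(1/0.585)
t = 45.591398^(1/0.585)

685.0106 min


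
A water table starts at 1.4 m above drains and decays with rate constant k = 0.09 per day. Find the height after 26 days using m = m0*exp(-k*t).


m = m0 * exp(-k*t)
m = 1.4 * exp(-0.09 * 26)
m = 1.4 * exp(-2.3400)

0.1349 m


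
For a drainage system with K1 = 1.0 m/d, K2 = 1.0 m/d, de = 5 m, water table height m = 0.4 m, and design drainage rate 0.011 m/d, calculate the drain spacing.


S^2 = 8*K2*de*m/q + 4*K1*m^2/q
S^2 = 8*1.0*5*0.4/0.011 + 4*1.0*0.4^2/0.011
S = sqrt(1512.7273)

38.8938 m


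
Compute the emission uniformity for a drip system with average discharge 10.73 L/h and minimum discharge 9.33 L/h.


EU = (q_min/q_avg)*100 = (9.33/10.73)*100 = 86.9525%

86.9525 %


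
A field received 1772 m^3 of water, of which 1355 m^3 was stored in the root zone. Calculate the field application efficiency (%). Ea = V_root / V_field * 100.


Ea = V_root / V_field * 100 = 1355 / 1772 * 100 = 76.4673%

76.4673 %


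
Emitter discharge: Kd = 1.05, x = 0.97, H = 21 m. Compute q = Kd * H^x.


q = Kd * H^x = 1.05 * 21^0.97 = 1.05 * 19.166937

20.1253 L/h


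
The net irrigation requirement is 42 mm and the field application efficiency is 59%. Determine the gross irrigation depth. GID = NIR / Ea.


Ea = 59% = 0.59
GID = NIR / Ea = 42 / 0.59 = 71.1864 mm

71.1864 mm


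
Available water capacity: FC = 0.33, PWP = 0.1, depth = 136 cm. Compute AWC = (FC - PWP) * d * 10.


AWC = (FC - PWP) * d * 10
AWC = (0.33 - 0.1) * 136 * 10
AWC = 0.2300 * 136 * 10

312.8000 mm


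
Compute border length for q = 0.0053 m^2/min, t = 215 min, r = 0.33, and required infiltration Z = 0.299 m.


L = q*t/((1+r)*Z)
L = 0.0053*215/((1+0.33)*0.299)
L = 1.1395/0.39767

2.8654 m


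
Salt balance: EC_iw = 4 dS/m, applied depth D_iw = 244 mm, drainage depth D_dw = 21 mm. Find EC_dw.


EC_dw = EC_iw * D_iw / D_dw
EC_dw = 4 * 244 / 21
EC_dw = 976 / 21

46.4762 dS/m


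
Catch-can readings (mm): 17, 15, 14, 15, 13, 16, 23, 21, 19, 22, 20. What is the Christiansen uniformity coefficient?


mean = 17.727273 mm
MAD = 2.975207 mm
CU = (1 - 2.975207/17.727273)*100

83.2168 %


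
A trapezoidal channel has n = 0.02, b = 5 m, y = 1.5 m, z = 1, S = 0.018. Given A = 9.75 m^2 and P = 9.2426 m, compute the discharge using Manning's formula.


R = A/P = 9.75/9.2426 = 1.054898
Q = (1/0.02) * 9.75 * 1.054898^(2/3) * 0.018^0.5

67.7773 m^3/s


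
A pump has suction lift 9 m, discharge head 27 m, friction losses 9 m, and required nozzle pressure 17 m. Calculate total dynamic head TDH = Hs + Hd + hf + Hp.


TDH = Hs + Hd + hf + Hp = 9 + 27 + 9 + 17 = 62

62 m


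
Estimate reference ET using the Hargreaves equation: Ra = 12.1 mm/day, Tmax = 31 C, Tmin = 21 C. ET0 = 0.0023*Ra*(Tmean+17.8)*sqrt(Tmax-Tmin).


Tmean = (Tmax + Tmin)/2 = (31 + 21)/2 = 26.0
ET0 = 0.0023 * 12.1 * (26.0 + 17.8) * sqrt(31 - 21)
ET0 = 0.0023 * 12.1 * 43.8 * 3.162278

3.8547 mm/day


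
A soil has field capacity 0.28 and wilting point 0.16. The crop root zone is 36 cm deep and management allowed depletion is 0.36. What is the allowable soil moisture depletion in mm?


SMD = (FC - PWP) * d * MAD * 10
SMD = (0.28 - 0.16) * 36 * 0.36 * 10
SMD = 0.1200 * 36 * 0.36 * 10

15.5520 mm


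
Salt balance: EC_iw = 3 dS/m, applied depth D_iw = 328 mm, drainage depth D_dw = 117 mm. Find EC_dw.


EC_dw = EC_iw * D_iw / D_dw
EC_dw = 3 * 328 / 117
EC_dw = 984 / 117

8.4103 dS/m


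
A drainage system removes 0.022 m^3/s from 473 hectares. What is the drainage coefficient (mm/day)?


DC = Q * 86400 / (A * 10000) * 1000
DC = 0.022 * 86400 / (473 * 10000) * 1000
DC = 1900800.0000 / 4730000

0.4019 mm/day


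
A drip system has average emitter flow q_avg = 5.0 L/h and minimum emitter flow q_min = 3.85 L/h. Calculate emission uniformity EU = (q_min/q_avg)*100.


EU = (q_min/q_avg)*100 = (3.85/5.0)*100 = 77.0000%

77.0000 %


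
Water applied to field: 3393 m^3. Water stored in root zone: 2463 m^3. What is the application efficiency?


Ea = V_root / V_field * 100 = 2463 / 3393 * 100 = 72.5906%

72.5906 %


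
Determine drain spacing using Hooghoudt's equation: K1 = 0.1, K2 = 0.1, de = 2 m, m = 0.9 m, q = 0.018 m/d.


S^2 = 8*K2*de*m/q + 4*K1*m^2/q
S^2 = 8*0.1*2*0.9/0.018 + 4*0.1*0.9^2/0.018
S = sqrt(98.0000)

9.8995 m


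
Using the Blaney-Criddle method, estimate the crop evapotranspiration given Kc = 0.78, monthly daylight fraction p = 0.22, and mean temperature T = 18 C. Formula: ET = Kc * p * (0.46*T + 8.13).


ET = Kc * p * (0.46*T + 8.13)
ET = 0.78 * 0.22 * (0.46*18 + 8.13)
ET = 0.78 * 0.22 * 16.4100

2.8160 mm/day


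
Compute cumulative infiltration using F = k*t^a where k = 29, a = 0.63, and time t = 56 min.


F = k * t^a = 29 * 56^0.63
F = 29 * 12.628694

366.2321 mm


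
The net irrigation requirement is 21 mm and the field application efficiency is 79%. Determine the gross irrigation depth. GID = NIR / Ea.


Ea = 79% = 0.79
GID = NIR / Ea = 21 / 0.79 = 26.5823 mm

26.5823 mm


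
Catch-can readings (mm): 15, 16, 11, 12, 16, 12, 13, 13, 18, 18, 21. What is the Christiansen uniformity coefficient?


mean = 15.000000 mm
MAD = 2.545455 mm
CU = (1 - 2.545455/15.000000)*100

83.0303 %


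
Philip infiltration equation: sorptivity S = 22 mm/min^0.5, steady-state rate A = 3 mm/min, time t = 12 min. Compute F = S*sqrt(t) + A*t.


F = S*sqrt(t) + A*t
F = 22*sqrt(12) + 3*12
F = 22*3.464102 + 36

112.2102 mm


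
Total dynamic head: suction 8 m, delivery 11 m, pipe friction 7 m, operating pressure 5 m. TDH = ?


TDH = Hs + Hd + hf + Hp = 8 + 11 + 7 + 5 = 31

31 m


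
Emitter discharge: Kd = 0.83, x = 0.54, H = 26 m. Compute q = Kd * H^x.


q = Kd * H^x = 0.83 * 26^0.54 = 0.83 * 5.808789

4.8213 L/h


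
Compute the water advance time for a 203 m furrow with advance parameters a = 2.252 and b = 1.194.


t = (L/a)^(1/b)
t = (203/2.252)^(1/1.194)
t = 90.142096^(1/1.194)

43.3803 min


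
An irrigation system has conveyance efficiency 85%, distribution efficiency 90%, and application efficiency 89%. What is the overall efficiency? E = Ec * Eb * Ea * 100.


Ec = 0.85, Eb = 0.9, Ea = 0.89
E = 0.85 * 0.9 * 0.89 * 100 = 68.0850%

68.0850 %


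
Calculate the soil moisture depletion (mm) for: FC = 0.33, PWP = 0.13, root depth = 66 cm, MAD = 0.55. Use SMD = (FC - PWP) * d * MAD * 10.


SMD = (FC - PWP) * d * MAD * 10
SMD = (0.33 - 0.13) * 66 * 0.55 * 10
SMD = 0.2000 * 66 * 0.55 * 10

72.6000 mm


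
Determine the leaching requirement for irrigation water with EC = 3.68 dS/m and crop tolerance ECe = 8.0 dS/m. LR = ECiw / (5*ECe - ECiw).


LR = ECiw / (5*ECe - ECiw)
LR = 3.68 / (5*8.0 - 3.68)
LR = 3.68 / 36.3200

0.1013


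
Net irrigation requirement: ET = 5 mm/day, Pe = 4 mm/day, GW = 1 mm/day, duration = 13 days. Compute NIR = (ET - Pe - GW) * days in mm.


Daily deficit = ET - Pe - GW = 5 - 4 - 1 = 0 mm/day
NIR = 0 * 13 = 0 mm

0 mm


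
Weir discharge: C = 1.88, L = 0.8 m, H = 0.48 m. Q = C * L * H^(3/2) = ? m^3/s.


Q = C * L * H^(3/2) = 1.88 * 0.8 * 0.48^1.5 = 1.88 * 0.8 * 0.332554

0.5002 m^3/s


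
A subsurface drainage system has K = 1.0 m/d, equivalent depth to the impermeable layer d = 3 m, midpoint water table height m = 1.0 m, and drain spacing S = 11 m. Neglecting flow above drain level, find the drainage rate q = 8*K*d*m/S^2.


q = 8*K*d*m/S^2
q = 8*1.0*3*1.0/11^2
q = 24.0000 / 121

0.1983 m/d


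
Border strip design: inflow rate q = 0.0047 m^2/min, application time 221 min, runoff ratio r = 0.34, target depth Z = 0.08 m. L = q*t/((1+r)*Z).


L = q*t/((1+r)*Z)
L = 0.0047*221/((1+0.34)*0.08)
L = 1.0387/0.1072

9.6894 m


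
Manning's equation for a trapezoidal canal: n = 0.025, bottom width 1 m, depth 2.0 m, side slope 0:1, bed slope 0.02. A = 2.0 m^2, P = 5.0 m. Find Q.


R = A/P = 2.0/5.0 = 0.400000
Q = (1/0.025) * 2.0 * 0.400000^(2/3) * 0.02^0.5

6.1420 m^3/s


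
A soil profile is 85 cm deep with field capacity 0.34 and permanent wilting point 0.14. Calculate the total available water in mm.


AWC = (FC - PWP) * d * 10
AWC = (0.34 - 0.14) * 85 * 10
AWC = 0.2000 * 85 * 10

170.0000 mm


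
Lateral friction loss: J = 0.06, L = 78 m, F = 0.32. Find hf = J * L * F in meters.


hf = J * L * F = 0.06 * 78 * 0.32 = 1.4976 m

1.4976 m


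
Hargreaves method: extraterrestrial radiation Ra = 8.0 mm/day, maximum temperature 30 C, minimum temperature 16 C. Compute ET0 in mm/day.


Tmean = (Tmax + Tmin)/2 = (30 + 16)/2 = 23.0
ET0 = 0.0023 * 8.0 * (23.0 + 17.8) * sqrt(30 - 16)
ET0 = 0.0023 * 8.0 * 40.8 * 3.741657

2.8089 mm/day


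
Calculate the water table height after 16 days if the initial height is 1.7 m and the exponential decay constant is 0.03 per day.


m = m0 * exp(-k*t)
m = 1.7 * exp(-0.03 * 16)
m = 1.7 * exp(-0.4800)

1.0519 m


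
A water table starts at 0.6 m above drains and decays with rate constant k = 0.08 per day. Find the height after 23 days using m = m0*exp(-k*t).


m = m0 * exp(-k*t)
m = 0.6 * exp(-0.08 * 23)
m = 0.6 * exp(-1.8400)

0.0953 m


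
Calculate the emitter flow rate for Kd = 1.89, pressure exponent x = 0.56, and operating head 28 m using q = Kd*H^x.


q = Kd * H^x = 1.89 * 28^0.56 = 1.89 * 6.462618

12.2143 L/h
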